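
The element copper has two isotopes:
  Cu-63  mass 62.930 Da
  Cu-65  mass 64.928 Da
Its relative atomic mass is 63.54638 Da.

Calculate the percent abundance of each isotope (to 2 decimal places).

Let x be the fractional abundance of Cu-63; then Cu-65 has abundance 1 − x.
62.930·x + 64.928·(1 − x) = 63.54638
(62.930 − 64.928)·x = 63.54638 − 64.928
x = -1.38162 / -1.998 = 0.69150 → 69.15% Cu-63, 30.85% Cu-65.

Cu-63: 69.15%, Cu-65: 30.85%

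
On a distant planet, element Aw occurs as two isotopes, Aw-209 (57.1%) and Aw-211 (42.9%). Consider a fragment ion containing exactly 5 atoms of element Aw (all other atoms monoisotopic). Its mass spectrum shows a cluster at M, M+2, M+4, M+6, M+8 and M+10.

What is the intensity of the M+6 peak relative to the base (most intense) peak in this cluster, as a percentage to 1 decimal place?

Term probabilities: M 0.0607, M+2 0.2280, M+4 0.3426, M+6 0.2574, M+8 0.0967, M+10 0.0145. Base peak = M+4.
P(M+4) = C(5,2) × 0.571^3 × 0.429^2 = 10 × 0.18616941 × 0.184041 = 0.342628 (base)
P(M+6) = C(5,3) × 0.571^2 × 0.429^3 = 10 × 0.326041 × 0.07895359 = 0.257421
Relative intensity = 0.257421 / 0.342628 × 100 = 75.1

75.1%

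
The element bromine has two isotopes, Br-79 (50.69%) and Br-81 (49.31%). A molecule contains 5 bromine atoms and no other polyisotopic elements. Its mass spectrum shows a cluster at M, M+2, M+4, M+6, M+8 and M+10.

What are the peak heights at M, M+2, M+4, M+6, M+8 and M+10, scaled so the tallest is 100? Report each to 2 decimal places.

The 5 Br atoms are independent, so intensities follow the terms of (0.5069 + 0.4931)^5.
P(M) = 0.5069^5 = 0.033467
P(M+2) = 5 × 0.5069^4 × 0.4931^1 = 0.162777
P(M+4) = 10 × 0.5069^3 × 0.4931^2 = 0.316692
P(M+6) = 10 × 0.5069^2 × 0.4931^3 = 0.308070
P(M+8) = 5 × 0.5069^1 × 0.4931^4 = 0.149842
P(M+10) = 0.4931^5 = 0.029152
The M+4 peak is largest (0.316692); scaling to 100 gives 10.57 : 51.40 : 100.00 : 97.28 : 47.31 : 9.21.

10.57 : 51.40 : 100.00 : 97.28 : 47.31 : 9.21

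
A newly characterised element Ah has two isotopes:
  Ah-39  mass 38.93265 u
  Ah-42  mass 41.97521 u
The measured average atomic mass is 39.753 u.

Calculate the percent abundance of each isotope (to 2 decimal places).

Ah-39: 73.04%, Ah-42: 26.96%

Let x be the fractional abundance of Ah-39; then Ah-42 has abundance 1 − x.
38.93265·x + 41.97521·(1 − x) = 39.753
(38.93265 − 41.97521)·x = 39.753 − 41.97521
x = -2.22221 / -3.04256 = 0.73038 → 73.04% Ah-39, 26.96% Ah-42.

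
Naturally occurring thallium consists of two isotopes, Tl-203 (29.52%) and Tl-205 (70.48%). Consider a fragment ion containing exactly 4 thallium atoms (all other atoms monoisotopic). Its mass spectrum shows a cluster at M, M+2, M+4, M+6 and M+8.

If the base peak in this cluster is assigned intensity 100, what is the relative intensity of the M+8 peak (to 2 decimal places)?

59.69

Term probabilities: M 0.0076, M+2 0.0725, M+4 0.2597, M+6 0.4134, M+8 0.2468. Base peak = M+6.
P(M+6) = C(4,3) × 0.2952^1 × 0.7048^3 = 4 × 0.2952 × 0.35010449 = 0.413403 (base)
P(M+8) = C(4,4) × 0.2952^0 × 0.7048^4 = 1 × 1.0000 × 0.24675365 = 0.246754
Relative intensity = 0.246754 / 0.413403 × 100 = 59.69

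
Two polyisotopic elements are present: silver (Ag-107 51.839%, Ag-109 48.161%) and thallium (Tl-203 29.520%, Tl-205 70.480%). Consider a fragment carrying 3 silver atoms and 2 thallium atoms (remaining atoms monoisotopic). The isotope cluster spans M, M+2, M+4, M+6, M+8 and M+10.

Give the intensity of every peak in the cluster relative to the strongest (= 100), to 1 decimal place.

Silver pattern (n=3): 0.13930601 : 0.38826655 : 0.36071887 : 0.11170857
Thallium pattern (n=2): 0.08714304 : 0.41611392 : 0.49674304
Convolve the two distributions (both contribute in 2-u steps):
  M: 0.13930601×0.08714304 = 0.012140
  M+2: 0.13930601×0.41611392 + 0.38826655×0.08714304 = 0.091802
  M+4: 0.13930601×0.49674304 + 0.38826655×0.41611392 + 0.36071887×0.08714304 = 0.262197
  M+6: 0.38826655×0.49674304 + 0.36071887×0.41611392 + 0.11170857×0.08714304 = 0.352703
  M+8: 0.36071887×0.49674304 + 0.11170857×0.41611392 = 0.225668
  M+10: 0.11170857×0.49674304 = 0.055490
Scale to base peak (0.352703) = 100: 3.4 : 26.0 : 74.3 : 100.0 : 64.0 : 15.7

3.4 : 26.0 : 74.3 : 100.0 : 64.0 : 15.7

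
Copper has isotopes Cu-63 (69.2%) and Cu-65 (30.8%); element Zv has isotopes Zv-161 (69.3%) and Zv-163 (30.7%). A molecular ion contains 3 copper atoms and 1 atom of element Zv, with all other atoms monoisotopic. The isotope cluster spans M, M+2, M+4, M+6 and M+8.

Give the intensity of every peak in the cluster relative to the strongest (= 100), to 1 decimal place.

56.2 : 100.0 : 66.7 : 19.8 : 2.2

Copper pattern (n=3): 0.33137389 : 0.44247034 : 0.19693766 : 0.02921811
Element Zv pattern (n=1): 0.6930 : 0.3070
Convolve the two distributions (both contribute in 2-u steps):
  M: 0.33137389×0.6930 = 0.229642
  M+2: 0.33137389×0.3070 + 0.44247034×0.6930 = 0.408364
  M+4: 0.44247034×0.3070 + 0.19693766×0.6930 = 0.272316
  M+6: 0.19693766×0.3070 + 0.02921811×0.6930 = 0.080708
  M+8: 0.02921811×0.3070 = 0.008970
Scale to base peak (0.408364) = 100: 56.2 : 100.0 : 66.7 : 19.8 : 2.2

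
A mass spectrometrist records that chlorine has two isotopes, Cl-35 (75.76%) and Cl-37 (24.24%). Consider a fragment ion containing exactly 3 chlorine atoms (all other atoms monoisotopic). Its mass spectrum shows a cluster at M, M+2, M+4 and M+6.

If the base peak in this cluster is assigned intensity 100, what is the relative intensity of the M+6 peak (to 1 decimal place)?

Term probabilities: M 0.4348, M+2 0.4174, M+4 0.1335, M+6 0.0142. Base peak = M.
P(M) = C(3,0) × 0.7576^3 × 0.2424^0 = 1 × 0.4348304 × 1.0000 = 0.434830 (base)
P(M+6) = C(3,3) × 0.7576^0 × 0.2424^3 = 1 × 1.0000 × 0.01424288 = 0.014243
Relative intensity = 0.014243 / 0.434830 × 100 = 3.3

3.3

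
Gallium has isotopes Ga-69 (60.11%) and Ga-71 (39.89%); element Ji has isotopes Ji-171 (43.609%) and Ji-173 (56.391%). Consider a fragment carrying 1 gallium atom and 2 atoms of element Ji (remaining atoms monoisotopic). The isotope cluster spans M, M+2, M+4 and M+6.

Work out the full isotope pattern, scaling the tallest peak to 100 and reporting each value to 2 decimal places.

Gallium pattern (n=1): 0.6011 : 0.3989
Element Ji pattern (n=2): 0.19017449 : 0.49183102 : 0.31799449
Convolve the two distributions (both contribute in 2-u steps):
  M: 0.6011×0.19017449 = 0.114314
  M+2: 0.6011×0.49183102 + 0.3989×0.19017449 = 0.371500
  M+4: 0.6011×0.31799449 + 0.3989×0.49183102 = 0.387338
  M+6: 0.3989×0.31799449 = 0.126848
Scale to base peak (0.387338) = 100: 29.51 : 95.91 : 100.00 : 32.75

29.51 : 95.91 : 100.00 : 32.75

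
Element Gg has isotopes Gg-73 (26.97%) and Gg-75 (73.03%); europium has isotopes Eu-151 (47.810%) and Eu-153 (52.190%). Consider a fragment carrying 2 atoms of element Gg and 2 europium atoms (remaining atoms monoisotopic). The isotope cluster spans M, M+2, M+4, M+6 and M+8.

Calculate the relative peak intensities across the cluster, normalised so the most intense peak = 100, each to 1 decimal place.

Element Gg pattern (n=2): 0.07273809 : 0.39392382 : 0.53333809
Europium pattern (n=2): 0.22857961 : 0.49904078 : 0.27237961
Convolve the two distributions (both contribute in 2-u steps):
  M: 0.07273809×0.22857961 = 0.016626
  M+2: 0.07273809×0.49904078 + 0.39392382×0.22857961 = 0.126342
  M+4: 0.07273809×0.27237961 + 0.39392382×0.49904078 + 0.53333809×0.22857961 = 0.338307
  M+6: 0.39392382×0.27237961 + 0.53333809×0.49904078 = 0.373454
  M+8: 0.53333809×0.27237961 = 0.145270
Scale to base peak (0.373454) = 100: 4.5 : 33.8 : 90.6 : 100.0 : 38.9

4.5 : 33.8 : 90.6 : 100.0 : 38.9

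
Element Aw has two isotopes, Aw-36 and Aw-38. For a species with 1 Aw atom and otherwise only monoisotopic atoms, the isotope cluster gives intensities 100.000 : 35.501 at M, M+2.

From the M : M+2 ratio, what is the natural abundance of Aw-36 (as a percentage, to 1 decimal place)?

If p is the fraction of Aw that is Aw-36, then I(M+2)/I(M) = [C(1,1)·p^0·(1−p)] / p^1 = 1·(1−p)/p = 35.501/100.000 = 0.3550
(1−p)/p = 0.3550/1 = 0.3550  ⇒  p = 1/(1 + 0.3550) = 0.7380
Aw-36: 73.8%, Aw-38: 26.2%.

73.8%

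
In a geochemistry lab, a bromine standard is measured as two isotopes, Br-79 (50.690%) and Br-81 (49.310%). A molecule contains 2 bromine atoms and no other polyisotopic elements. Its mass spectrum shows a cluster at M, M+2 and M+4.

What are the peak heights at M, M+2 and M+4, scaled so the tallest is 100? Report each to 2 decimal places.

Expanding (0.50690 + 0.49310)^2:
P(M) = 0.50690^2 = 0.256948
P(M+2) = 2 × 0.50690^1 × 0.49310^1 = 0.499905
P(M+4) = 0.49310^2 = 0.243148
The M+2 peak is largest (0.499905); scaling to 100 gives 51.40 : 100.00 : 48.64.

51.40 : 100.00 : 48.64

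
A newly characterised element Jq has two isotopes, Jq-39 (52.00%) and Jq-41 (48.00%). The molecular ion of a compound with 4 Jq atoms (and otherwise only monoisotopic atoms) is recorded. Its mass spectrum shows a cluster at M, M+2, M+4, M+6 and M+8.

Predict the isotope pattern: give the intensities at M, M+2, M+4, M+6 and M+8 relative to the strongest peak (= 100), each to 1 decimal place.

Expanding (0.5200 + 0.4800)^4:
P(M) = 0.5200^4 = 0.073116
P(M+2) = 4 × 0.5200^3 × 0.4800^1 = 0.269967
P(M+4) = 6 × 0.5200^2 × 0.4800^2 = 0.373801
P(M+6) = 4 × 0.5200^1 × 0.4800^3 = 0.230031
P(M+8) = 0.4800^4 = 0.053084
The M+4 peak is largest (0.373801); scaling to 100 gives 19.6 : 72.2 : 100.0 : 61.5 : 14.2.

19.6 : 72.2 : 100.0 : 61.5 : 14.2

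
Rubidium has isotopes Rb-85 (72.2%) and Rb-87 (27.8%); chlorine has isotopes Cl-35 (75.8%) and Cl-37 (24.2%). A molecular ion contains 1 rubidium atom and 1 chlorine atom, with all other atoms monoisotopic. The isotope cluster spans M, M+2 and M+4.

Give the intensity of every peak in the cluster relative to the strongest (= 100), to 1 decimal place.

Rubidium pattern (n=1): 0.7220 : 0.2780
Chlorine pattern (n=1): 0.7580 : 0.2420
Convolve the two distributions (both contribute in 2-u steps):
  M: 0.7220×0.7580 = 0.547276
  M+2: 0.7220×0.2420 + 0.2780×0.7580 = 0.385448
  M+4: 0.2780×0.2420 = 0.067276
Scale to base peak (0.547276) = 100: 100.0 : 70.4 : 12.3

100.0 : 70.4 : 12.3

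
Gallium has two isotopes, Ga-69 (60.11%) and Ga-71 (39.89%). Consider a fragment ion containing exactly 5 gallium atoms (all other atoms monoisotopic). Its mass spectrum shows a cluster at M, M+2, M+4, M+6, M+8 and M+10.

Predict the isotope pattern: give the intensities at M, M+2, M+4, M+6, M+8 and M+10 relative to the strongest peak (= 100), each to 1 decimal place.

The 5 Ga atoms are independent, so intensities follow the terms of (0.6011 + 0.3989)^5.
P(M) = 0.6011^5 = 0.078475
P(M+2) = 5 × 0.6011^4 × 0.3989^1 = 0.260388
P(M+4) = 10 × 0.6011^3 × 0.3989^2 = 0.345596
P(M+6) = 10 × 0.6011^2 × 0.3989^3 = 0.229343
P(M+8) = 5 × 0.6011^1 × 0.3989^4 = 0.076098
P(M+10) = 0.3989^5 = 0.010100
The M+4 peak is largest (0.345596); scaling to 100 gives 22.7 : 75.3 : 100.0 : 66.4 : 22.0 : 2.9.

22.7 : 75.3 : 100.0 : 66.4 : 22.0 : 2.9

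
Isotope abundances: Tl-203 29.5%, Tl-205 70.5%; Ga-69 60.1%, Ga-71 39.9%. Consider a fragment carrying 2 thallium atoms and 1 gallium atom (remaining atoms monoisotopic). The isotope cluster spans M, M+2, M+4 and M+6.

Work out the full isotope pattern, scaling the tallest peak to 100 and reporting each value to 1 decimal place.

Thallium pattern (n=2): 0.087025 : 0.41595 : 0.497025
Gallium pattern (n=1): 0.6010 : 0.3990
Convolve the two distributions (both contribute in 2-u steps):
  M: 0.087025×0.6010 = 0.052302
  M+2: 0.087025×0.3990 + 0.41595×0.6010 = 0.284709
  M+4: 0.41595×0.3990 + 0.497025×0.6010 = 0.464676
  M+6: 0.497025×0.3990 = 0.198313
Scale to base peak (0.464676) = 100: 11.3 : 61.3 : 100.0 : 42.7

11.3 : 61.3 : 100.0 : 42.7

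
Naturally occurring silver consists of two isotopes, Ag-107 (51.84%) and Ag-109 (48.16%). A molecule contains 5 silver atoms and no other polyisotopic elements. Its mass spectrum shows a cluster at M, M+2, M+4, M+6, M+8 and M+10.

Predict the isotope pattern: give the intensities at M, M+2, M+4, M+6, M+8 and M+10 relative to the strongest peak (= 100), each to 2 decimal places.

Each Ag atom is independently Ag-107 (p = 0.5184) or Ag-109 (q = 0.4816); the cluster is the binomial expansion (p + q)^5.
P(M) = 0.5184^5 = 0.037439
P(M+2) = 5 × 0.5184^4 × 0.4816^1 = 0.173907
P(M+4) = 10 × 0.5184^3 × 0.4816^2 = 0.323123
P(M+6) = 10 × 0.5184^2 × 0.4816^3 = 0.300185
P(M+8) = 5 × 0.5184^1 × 0.4816^4 = 0.139438
P(M+10) = 0.4816^5 = 0.025908
The M+4 peak is largest (0.323123); scaling to 100 gives 11.59 : 53.82 : 100.00 : 92.90 : 43.15 : 8.02.

11.59 : 53.82 : 100.00 : 92.90 : 43.15 : 8.02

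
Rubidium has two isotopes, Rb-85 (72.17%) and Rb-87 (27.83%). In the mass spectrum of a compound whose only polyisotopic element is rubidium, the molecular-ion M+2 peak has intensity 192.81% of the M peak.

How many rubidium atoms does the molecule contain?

The M+2/M ratio from n Rb atoms is n · q/p = n · 0.2783/0.7217.
n = 1.9281 × 0.7217/0.2783 = 5.00 ≈ 5

5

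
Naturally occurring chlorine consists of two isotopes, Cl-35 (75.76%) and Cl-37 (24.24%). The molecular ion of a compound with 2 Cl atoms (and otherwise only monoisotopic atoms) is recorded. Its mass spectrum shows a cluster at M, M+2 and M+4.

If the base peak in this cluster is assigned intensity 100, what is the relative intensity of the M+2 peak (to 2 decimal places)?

63.99

(0.7576 + 0.2424)^2 gives M 0.5740, M+2 0.3673, M+4 0.0588; the largest is M.
P(M) = C(2,0) × 0.7576^2 × 0.2424^0 = 1 × 0.57395776 × 1.0000 = 0.573958 (base)
P(M+2) = C(2,1) × 0.7576^1 × 0.2424^1 = 2 × 0.7576 × 0.2424 = 0.367284
Relative intensity = 0.367284 / 0.573958 × 100 = 63.99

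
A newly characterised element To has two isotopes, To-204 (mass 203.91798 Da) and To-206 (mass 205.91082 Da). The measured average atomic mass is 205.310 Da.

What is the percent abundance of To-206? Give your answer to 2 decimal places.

69.85%

Writing the weighted mean with unknown fraction x of To-204:
203.91798·x + 205.91082·(1 − x) = 205.310
(203.91798 − 205.91082)·x = 205.310 − 205.91082
x = -0.60082 / -1.99284 = 0.30149 → 30.15% To-204, 69.85% To-206.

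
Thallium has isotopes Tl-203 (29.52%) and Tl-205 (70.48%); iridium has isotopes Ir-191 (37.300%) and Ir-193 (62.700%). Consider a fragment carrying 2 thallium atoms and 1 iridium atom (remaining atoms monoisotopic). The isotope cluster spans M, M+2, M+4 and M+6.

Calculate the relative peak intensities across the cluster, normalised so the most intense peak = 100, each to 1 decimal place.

Thallium pattern (n=2): 0.08714304 : 0.41611392 : 0.49674304
Iridium pattern (n=1): 0.3730 : 0.6270
Convolve the two distributions (both contribute in 2-u steps):
  M: 0.08714304×0.3730 = 0.032504
  M+2: 0.08714304×0.6270 + 0.41611392×0.3730 = 0.209849
  M+4: 0.41611392×0.6270 + 0.49674304×0.3730 = 0.446189
  M+6: 0.49674304×0.6270 = 0.311458
Scale to base peak (0.446189) = 100: 7.3 : 47.0 : 100.0 : 69.8

7.3 : 47.0 : 100.0 : 69.8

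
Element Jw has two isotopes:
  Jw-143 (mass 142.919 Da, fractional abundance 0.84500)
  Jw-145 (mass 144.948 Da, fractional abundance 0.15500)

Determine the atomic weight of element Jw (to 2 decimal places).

143.23 Da

Ar = Σ fᵢ·mᵢ = 0.84500 × 142.919 + 0.15500 × 144.948
= 120.7666 + 22.4669 = 143.2335 Da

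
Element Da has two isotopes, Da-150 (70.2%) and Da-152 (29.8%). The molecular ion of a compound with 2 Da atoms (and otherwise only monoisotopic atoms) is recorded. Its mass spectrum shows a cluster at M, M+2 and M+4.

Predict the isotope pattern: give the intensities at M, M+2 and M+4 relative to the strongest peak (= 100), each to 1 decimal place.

Expanding (0.702 + 0.298)^2:
P(M) = 0.702^2 = 0.492804
P(M+2) = 2 × 0.702^1 × 0.298^1 = 0.418392
P(M+4) = 0.298^2 = 0.088804
The M peak is largest (0.492804); scaling to 100 gives 100.0 : 84.9 : 18.0.

100.0 : 84.9 : 18.0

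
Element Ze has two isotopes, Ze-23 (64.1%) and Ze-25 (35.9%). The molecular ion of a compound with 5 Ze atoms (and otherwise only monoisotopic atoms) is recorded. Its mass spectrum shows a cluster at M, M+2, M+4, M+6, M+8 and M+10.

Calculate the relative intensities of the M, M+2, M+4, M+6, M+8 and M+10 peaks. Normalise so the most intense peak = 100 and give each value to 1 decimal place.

31.9 : 89.3 : 100.0 : 56.0 : 15.7 : 1.8

Each Ze atom is independently Ze-23 (p = 0.641) or Ze-25 (q = 0.359); the cluster is the binomial expansion (p + q)^5.
P(M) = 0.641^5 = 0.108216
P(M+2) = 5 × 0.641^4 × 0.359^1 = 0.303038
P(M+4) = 10 × 0.641^3 × 0.359^2 = 0.339440
P(M+6) = 10 × 0.641^2 × 0.359^3 = 0.190108
P(M+8) = 5 × 0.641^1 × 0.359^4 = 0.053236
P(M+10) = 0.359^5 = 0.005963
The M+4 peak is largest (0.339440); scaling to 100 gives 31.9 : 89.3 : 100.0 : 56.0 : 15.7 : 1.8.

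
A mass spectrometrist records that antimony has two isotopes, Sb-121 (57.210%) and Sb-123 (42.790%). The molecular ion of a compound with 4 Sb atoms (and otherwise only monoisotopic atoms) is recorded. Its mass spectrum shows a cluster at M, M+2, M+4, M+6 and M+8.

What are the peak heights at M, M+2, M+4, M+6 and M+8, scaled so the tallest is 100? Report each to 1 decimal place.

29.8 : 89.1 : 100.0 : 49.9 : 9.3

Expanding (0.57210 + 0.42790)^4:
P(M) = 0.57210^4 = 0.107124
P(M+2) = 4 × 0.57210^3 × 0.42790^1 = 0.320493
P(M+4) = 6 × 0.57210^2 × 0.42790^2 = 0.359567
P(M+6) = 4 × 0.57210^1 × 0.42790^3 = 0.179291
P(M+8) = 0.42790^4 = 0.033525
The M+4 peak is largest (0.359567); scaling to 100 gives 29.8 : 89.1 : 100.0 : 49.9 : 9.3.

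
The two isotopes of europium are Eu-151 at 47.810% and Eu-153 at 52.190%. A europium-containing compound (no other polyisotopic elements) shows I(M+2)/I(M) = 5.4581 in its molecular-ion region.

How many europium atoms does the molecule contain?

5

For n independent Eu atoms, I(M+2)/I(M) = n · (abundance Eu-153) / (abundance Eu-151) = n · 0.52190/0.47810.
n = 5.4581 × 0.47810/0.52190 = 5.00 ≈ 5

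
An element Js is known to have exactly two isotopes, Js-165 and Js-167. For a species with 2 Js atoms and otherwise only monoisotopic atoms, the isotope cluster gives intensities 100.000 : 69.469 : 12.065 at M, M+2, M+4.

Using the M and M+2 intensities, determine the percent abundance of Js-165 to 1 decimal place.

74.2%

If p is the fraction of Js that is Js-165, then I(M+2)/I(M) = [C(2,1)·p^1·(1−p)] / p^2 = 2·(1−p)/p = 69.469/100.000 = 0.6947
(1−p)/p = 0.6947/2 = 0.3473  ⇒  p = 1/(1 + 0.3473) = 0.7422
Js-165: 74.2%, Js-167: 25.8%.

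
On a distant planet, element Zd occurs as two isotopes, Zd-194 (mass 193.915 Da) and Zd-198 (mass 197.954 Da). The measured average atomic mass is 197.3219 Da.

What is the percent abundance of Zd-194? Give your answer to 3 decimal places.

Let x be the fractional abundance of Zd-194; then Zd-198 has abundance 1 − x.
193.915·x + 197.954·(1 − x) = 197.3219
(193.915 − 197.954)·x = 197.3219 − 197.954
x = -0.6321 / -4.039 = 0.15650 → 15.650% Zd-194, 84.350% Zd-198.

15.650%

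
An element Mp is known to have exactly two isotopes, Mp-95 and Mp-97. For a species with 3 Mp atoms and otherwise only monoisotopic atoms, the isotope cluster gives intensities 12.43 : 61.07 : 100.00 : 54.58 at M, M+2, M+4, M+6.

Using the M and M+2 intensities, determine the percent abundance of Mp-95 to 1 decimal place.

37.9%

Let p = fractional abundance of Mp-95. I(M+2)/I(M) = [C(3,1)·p^2·(1−p)] / p^3 = 3·(1−p)/p = 61.07/12.43 = 4.9131
(1−p)/p = 4.9131/3 = 1.6377  ⇒  p = 1/(1 + 1.6377) = 0.3791
Mp-95: 37.9%, Mp-97: 62.1%.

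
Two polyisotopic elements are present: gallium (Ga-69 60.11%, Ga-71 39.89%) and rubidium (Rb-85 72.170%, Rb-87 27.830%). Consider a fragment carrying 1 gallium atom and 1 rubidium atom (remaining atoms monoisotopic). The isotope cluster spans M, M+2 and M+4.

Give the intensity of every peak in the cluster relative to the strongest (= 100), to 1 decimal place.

95.3 : 100.0 : 24.4

Gallium pattern (n=1): 0.6011 : 0.3989
Rubidium pattern (n=1): 0.7217 : 0.2783
Convolve the two distributions (both contribute in 2-u steps):
  M: 0.6011×0.7217 = 0.433814
  M+2: 0.6011×0.2783 + 0.3989×0.7217 = 0.455172
  M+4: 0.3989×0.2783 = 0.111014
Scale to base peak (0.455172) = 100: 95.3 : 100.0 : 24.4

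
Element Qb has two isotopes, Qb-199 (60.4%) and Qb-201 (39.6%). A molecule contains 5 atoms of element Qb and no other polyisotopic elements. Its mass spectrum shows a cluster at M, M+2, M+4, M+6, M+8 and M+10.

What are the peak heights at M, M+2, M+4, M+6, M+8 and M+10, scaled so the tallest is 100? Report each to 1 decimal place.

23.3 : 76.3 : 100.0 : 65.6 : 21.5 : 2.8

Each Qb atom is independently Qb-199 (p = 0.604) or Qb-201 (q = 0.396); the cluster is the binomial expansion (p + q)^5.
P(M) = 0.604^5 = 0.080387
P(M+2) = 5 × 0.604^4 × 0.396^1 = 0.263520
P(M+4) = 10 × 0.604^3 × 0.396^2 = 0.345542
P(M+6) = 10 × 0.604^2 × 0.396^3 = 0.226548
P(M+8) = 5 × 0.604^1 × 0.396^4 = 0.074266
P(M+10) = 0.396^5 = 0.009738
The M+4 peak is largest (0.345542); scaling to 100 gives 23.3 : 76.3 : 100.0 : 65.6 : 21.5 : 2.8.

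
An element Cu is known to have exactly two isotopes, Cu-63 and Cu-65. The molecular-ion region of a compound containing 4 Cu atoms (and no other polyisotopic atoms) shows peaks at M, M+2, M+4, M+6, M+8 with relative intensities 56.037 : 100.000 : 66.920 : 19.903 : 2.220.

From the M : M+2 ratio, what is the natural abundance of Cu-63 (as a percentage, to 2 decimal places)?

69.15%

Let p = fractional abundance of Cu-63. I(M+2)/I(M) = [C(4,1)·p^3·(1−p)] / p^4 = 4·(1−p)/p = 100.000/56.037 = 1.7845
(1−p)/p = 1.7845/4 = 0.4461  ⇒  p = 1/(1 + 0.4461) = 0.6915
Cu-63: 69.15%, Cu-65: 30.85%.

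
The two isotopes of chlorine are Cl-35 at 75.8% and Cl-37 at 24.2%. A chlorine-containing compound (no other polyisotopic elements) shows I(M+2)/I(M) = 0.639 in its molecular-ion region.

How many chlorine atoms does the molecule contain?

With n Cl atoms, P(M+2)/P(M) = C(n,1)·p^(n−1)q / p^n = n·q/p = n · 0.242/0.758.
n = 0.639 × 0.758/0.242 = 2.00 ≈ 2

2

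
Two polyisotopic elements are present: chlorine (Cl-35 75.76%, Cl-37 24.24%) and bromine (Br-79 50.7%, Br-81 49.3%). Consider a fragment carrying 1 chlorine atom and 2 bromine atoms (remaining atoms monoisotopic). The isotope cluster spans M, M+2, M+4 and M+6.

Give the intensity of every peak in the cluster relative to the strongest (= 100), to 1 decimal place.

Chlorine pattern (n=1): 0.7576 : 0.2424
Bromine pattern (n=2): 0.257049 : 0.499902 : 0.243049
Convolve the two distributions (both contribute in 2-u steps):
  M: 0.7576×0.257049 = 0.194740
  M+2: 0.7576×0.499902 + 0.2424×0.257049 = 0.441034
  M+4: 0.7576×0.243049 + 0.2424×0.499902 = 0.305310
  M+6: 0.2424×0.243049 = 0.058915
Scale to base peak (0.441034) = 100: 44.2 : 100.0 : 69.2 : 13.4

44.2 : 100.0 : 69.2 : 13.4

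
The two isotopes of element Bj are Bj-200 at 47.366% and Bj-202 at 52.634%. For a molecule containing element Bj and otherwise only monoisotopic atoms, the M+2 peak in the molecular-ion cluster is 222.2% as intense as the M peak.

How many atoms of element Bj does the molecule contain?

2

For n independent Bj atoms, I(M+2)/I(M) = n · (abundance Bj-202) / (abundance Bj-200) = n · 0.52634/0.47366.
n = 2.222 × 0.47366/0.52634 = 2.00 ≈ 2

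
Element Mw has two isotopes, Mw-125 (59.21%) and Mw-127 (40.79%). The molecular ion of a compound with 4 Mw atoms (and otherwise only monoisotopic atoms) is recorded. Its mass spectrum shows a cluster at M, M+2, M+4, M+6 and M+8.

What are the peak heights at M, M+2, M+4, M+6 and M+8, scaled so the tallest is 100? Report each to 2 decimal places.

35.12 : 96.77 : 100.00 : 45.93 : 7.91

The 4 Mw atoms are independent, so intensities follow the terms of (0.5921 + 0.4079)^4.
P(M) = 0.5921^4 = 0.122908
P(M+2) = 4 × 0.5921^3 × 0.4079^1 = 0.338687
P(M+4) = 6 × 0.5921^2 × 0.4079^2 = 0.349984
P(M+6) = 4 × 0.5921^1 × 0.4079^3 = 0.160737
P(M+8) = 0.4079^4 = 0.027683
The M+4 peak is largest (0.349984); scaling to 100 gives 35.12 : 96.77 : 100.00 : 45.93 : 7.91.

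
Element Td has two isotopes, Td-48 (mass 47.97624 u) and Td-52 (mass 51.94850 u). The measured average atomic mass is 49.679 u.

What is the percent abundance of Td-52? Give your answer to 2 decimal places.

With x = fraction of Td-48 (so Td-52 is 1 − x):
47.97624·x + 51.94850·(1 − x) = 49.679
(47.97624 − 51.94850)·x = 49.679 − 51.94850
x = -2.26950 / -3.97226 = 0.57134 → 57.13% Td-48, 42.87% Td-52.

42.87%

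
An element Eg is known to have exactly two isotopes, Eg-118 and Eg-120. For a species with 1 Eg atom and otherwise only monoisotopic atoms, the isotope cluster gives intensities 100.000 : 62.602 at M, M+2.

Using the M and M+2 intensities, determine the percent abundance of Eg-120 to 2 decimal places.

Write p for the Eg-118 fraction. I(M+2)/I(M) = [C(1,1)·p^0·(1−p)] / p^1 = 1·(1−p)/p = 62.602/100.000 = 0.6260
(1−p)/p = 0.6260/1 = 0.6260  ⇒  p = 1/(1 + 0.6260) = 0.6150
Eg-118: 61.50%, Eg-120: 38.50%.

38.50%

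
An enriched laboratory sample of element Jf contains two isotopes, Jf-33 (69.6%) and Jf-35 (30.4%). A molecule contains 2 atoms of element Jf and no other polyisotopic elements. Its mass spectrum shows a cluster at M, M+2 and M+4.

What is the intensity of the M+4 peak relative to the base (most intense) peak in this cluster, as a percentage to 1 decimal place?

(0.696 + 0.304)^2 gives M 0.4844, M+2 0.4232, M+4 0.0924; the largest is M.
P(M) = C(2,0) × 0.696^2 × 0.304^0 = 1 × 0.484416 × 1.0000 = 0.484416 (base)
P(M+4) = C(2,2) × 0.696^0 × 0.304^2 = 1 × 1.0000 × 0.092416 = 0.092416
Relative intensity = 0.092416 / 0.484416 × 100 = 19.1

19.1%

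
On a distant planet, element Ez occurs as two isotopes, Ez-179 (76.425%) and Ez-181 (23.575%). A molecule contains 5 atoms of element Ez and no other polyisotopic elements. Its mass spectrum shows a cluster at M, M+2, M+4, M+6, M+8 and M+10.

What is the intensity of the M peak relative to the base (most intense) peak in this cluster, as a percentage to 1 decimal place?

64.8%

(0.76425 + 0.23575)^5 gives M 0.2607, M+2 0.4021, M+4 0.2481, M+6 0.0765, M+8 0.0118, M+10 0.0007; the largest is M+2.
P(M+2) = C(5,1) × 0.76425^4 × 0.23575^1 = 5 × 0.34114718 × 0.23575 = 0.402127 (base)
P(M) = C(5,0) × 0.76425^5 × 0.23575^0 = 1 × 0.26072173 × 1.0000 = 0.260722
Relative intensity = 0.260722 / 0.402127 × 100 = 64.8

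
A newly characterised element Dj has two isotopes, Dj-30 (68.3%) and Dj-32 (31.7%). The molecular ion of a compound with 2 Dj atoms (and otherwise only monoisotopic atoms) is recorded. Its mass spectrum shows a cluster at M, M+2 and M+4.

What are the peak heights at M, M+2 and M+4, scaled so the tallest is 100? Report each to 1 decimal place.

100.0 : 92.8 : 21.5

Expanding (0.683 + 0.317)^2:
P(M) = 0.683^2 = 0.466489
P(M+2) = 2 × 0.683^1 × 0.317^1 = 0.433022
P(M+4) = 0.317^2 = 0.100489
The M peak is largest (0.466489); scaling to 100 gives 100.0 : 92.8 : 21.5.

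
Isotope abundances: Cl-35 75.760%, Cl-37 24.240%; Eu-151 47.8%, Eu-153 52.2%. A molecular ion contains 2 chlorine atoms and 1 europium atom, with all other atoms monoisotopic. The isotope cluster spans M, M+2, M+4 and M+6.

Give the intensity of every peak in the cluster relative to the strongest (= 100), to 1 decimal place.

Chlorine pattern (n=2): 0.57395776 : 0.36728448 : 0.05875776
Europium pattern (n=1): 0.4780 : 0.5220
Convolve the two distributions (both contribute in 2-u steps):
  M: 0.57395776×0.4780 = 0.274352
  M+2: 0.57395776×0.5220 + 0.36728448×0.4780 = 0.475168
  M+4: 0.36728448×0.5220 + 0.05875776×0.4780 = 0.219809
  M+6: 0.05875776×0.5220 = 0.030672
Scale to base peak (0.475168) = 100: 57.7 : 100.0 : 46.3 : 6.5

57.7 : 100.0 : 46.3 : 6.5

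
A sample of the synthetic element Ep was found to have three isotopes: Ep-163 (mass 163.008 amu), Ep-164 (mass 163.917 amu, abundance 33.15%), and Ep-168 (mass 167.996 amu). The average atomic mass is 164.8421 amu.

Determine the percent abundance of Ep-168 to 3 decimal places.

The remaining 66.85% is split between Ep-163 (fraction x) and Ep-168 (fraction 0.6685 − x).
Substituting: 163.008x + 167.996(0.6685 − x) = 110.5036145
(163.008 − 167.996)x = -1.8017115  ⇒  x = 0.36121, y = 0.30729
Ep-163: 36.121%, Ep-168: 30.729%.

30.729%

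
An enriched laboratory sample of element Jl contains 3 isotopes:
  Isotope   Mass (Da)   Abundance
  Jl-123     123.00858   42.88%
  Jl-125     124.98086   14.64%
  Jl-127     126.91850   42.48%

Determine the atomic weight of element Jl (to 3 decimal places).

124.958 Da

The abundance-weighted mean is 0.4288 × 123.00858 + 0.1464 × 124.98086 + 0.4248 × 126.91850
= 52.746079 + 18.297198 + 53.914979 = 124.958256 Da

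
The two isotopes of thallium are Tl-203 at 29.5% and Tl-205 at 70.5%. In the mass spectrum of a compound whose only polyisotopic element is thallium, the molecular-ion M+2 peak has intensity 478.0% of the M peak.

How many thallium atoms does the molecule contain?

The M+2/M ratio from n Tl atoms is n · q/p = n · 0.705/0.295.
n = 4.780 × 0.295/0.705 = 2.00 ≈ 2

2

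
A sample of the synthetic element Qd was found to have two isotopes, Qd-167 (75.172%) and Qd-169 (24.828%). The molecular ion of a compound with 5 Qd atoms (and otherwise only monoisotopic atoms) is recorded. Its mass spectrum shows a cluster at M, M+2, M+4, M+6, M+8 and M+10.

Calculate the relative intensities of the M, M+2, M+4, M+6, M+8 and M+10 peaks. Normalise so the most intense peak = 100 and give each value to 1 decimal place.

60.6 : 100.0 : 66.1 : 21.8 : 3.6 : 0.2

Each Qd atom is independently Qd-167 (p = 0.75172) or Qd-169 (q = 0.24828); the cluster is the binomial expansion (p + q)^5.
P(M) = 0.75172^5 = 0.240038
P(M+2) = 5 × 0.75172^4 × 0.24828^1 = 0.396402
P(M+4) = 10 × 0.75172^3 × 0.24828^2 = 0.261850
P(M+6) = 10 × 0.75172^2 × 0.24828^3 = 0.086484
P(M+8) = 5 × 0.75172^1 × 0.24828^4 = 0.014282
P(M+10) = 0.24828^5 = 0.000943
The M+2 peak is largest (0.396402); scaling to 100 gives 60.6 : 100.0 : 66.1 : 21.8 : 3.6 : 0.2.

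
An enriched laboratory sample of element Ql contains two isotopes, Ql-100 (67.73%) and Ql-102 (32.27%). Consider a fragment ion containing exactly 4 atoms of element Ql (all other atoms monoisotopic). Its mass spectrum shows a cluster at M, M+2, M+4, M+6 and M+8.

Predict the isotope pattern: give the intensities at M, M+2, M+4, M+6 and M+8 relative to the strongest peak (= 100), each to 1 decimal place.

52.5 : 100.0 : 71.5 : 22.7 : 2.7

Each Ql atom is independently Ql-100 (p = 0.6773) or Ql-102 (q = 0.3227); the cluster is the binomial expansion (p + q)^4.
P(M) = 0.6773^4 = 0.210438
P(M+2) = 4 × 0.6773^3 × 0.3227^1 = 0.401053
P(M+4) = 6 × 0.6773^2 × 0.3227^2 = 0.286623
P(M+6) = 4 × 0.6773^1 × 0.3227^3 = 0.091041
P(M+8) = 0.3227^4 = 0.010844
The M+2 peak is largest (0.401053); scaling to 100 gives 52.5 : 100.0 : 71.5 : 22.7 : 2.7.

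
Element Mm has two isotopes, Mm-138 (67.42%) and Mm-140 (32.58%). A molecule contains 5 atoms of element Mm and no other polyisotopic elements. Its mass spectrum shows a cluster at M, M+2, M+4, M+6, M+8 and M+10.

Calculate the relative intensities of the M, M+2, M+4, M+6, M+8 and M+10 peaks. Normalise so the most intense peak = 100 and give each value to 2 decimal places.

Expanding (0.6742 + 0.3258)^5:
P(M) = 0.6742^5 = 0.139298
P(M+2) = 5 × 0.6742^4 × 0.3258^1 = 0.336571
P(M+4) = 10 × 0.6742^3 × 0.3258^2 = 0.325288
P(M+6) = 10 × 0.6742^2 × 0.3258^3 = 0.157192
P(M+8) = 5 × 0.6742^1 × 0.3258^4 = 0.037981
P(M+10) = 0.3258^5 = 0.003671
The M+2 peak is largest (0.336571); scaling to 100 gives 41.39 : 100.00 : 96.65 : 46.70 : 11.28 : 1.09.

41.39 : 100.00 : 96.65 : 46.70 : 11.28 : 1.09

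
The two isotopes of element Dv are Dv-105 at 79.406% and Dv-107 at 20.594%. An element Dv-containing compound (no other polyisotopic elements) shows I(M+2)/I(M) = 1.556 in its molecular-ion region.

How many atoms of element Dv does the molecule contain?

6

The M+2/M ratio from n Dv atoms is n · q/p = n · 0.20594/0.79406.
n = 1.556 × 0.79406/0.20594 = 6.00 ≈ 6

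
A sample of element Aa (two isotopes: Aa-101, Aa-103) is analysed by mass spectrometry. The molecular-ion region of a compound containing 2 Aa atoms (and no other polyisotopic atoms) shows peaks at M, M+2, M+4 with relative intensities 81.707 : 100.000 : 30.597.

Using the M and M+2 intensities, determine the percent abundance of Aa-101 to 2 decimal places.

62.04%

Write p for the Aa-101 fraction. I(M+2)/I(M) = [C(2,1)·p^1·(1−p)] / p^2 = 2·(1−p)/p = 100.000/81.707 = 1.2239
(1−p)/p = 1.2239/2 = 0.6119  ⇒  p = 1/(1 + 0.6119) = 0.6204
Aa-101: 62.04%, Aa-103: 37.96%.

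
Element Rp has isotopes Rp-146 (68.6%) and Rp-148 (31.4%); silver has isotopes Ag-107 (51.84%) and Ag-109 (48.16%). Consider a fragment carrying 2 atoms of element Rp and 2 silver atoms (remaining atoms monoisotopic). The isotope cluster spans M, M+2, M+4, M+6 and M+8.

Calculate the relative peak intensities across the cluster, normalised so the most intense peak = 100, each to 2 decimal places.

36.06 : 100.00 : 100.00 : 42.52 : 6.52

Element Rp pattern (n=2): 0.470596 : 0.430808 : 0.098596
Silver pattern (n=2): 0.26873856 : 0.49932288 : 0.23193856
Convolve the two distributions (both contribute in 2-u steps):
  M: 0.470596×0.26873856 = 0.126467
  M+2: 0.470596×0.49932288 + 0.430808×0.26873856 = 0.350754
  M+4: 0.470596×0.23193856 + 0.430808×0.49932288 + 0.098596×0.26873856 = 0.350758
  M+6: 0.430808×0.23193856 + 0.098596×0.49932288 = 0.149152
  M+8: 0.098596×0.23193856 = 0.022868
Scale to base peak (0.350758) = 100: 36.06 : 100.00 : 100.00 : 42.52 : 6.52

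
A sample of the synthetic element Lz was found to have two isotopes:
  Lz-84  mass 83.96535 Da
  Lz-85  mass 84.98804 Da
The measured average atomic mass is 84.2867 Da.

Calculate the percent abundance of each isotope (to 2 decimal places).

Lz-84: 68.58%, Lz-85: 31.42%

Writing the weighted mean with unknown fraction x of Lz-84:
83.96535·x + 84.98804·(1 − x) = 84.2867
(83.96535 − 84.98804)·x = 84.2867 − 84.98804
x = -0.70134 / -1.02269 = 0.68578 → 68.58% Lz-84, 31.42% Lz-85.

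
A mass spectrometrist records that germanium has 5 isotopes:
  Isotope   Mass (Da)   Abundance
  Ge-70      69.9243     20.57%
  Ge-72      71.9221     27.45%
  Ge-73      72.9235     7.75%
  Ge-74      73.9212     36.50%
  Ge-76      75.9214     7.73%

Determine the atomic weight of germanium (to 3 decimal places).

Weight each isotope mass by its fractional abundance: 0.2057 × 69.9243 + 0.2745 × 71.9221 + 0.0775 × 72.9235 + 0.3650 × 73.9212 + 0.0773 × 75.9214
= 14.38343 + 19.74262 + 5.65157 + 26.98124 + 5.86872 = 72.62758 Da

72.628 Da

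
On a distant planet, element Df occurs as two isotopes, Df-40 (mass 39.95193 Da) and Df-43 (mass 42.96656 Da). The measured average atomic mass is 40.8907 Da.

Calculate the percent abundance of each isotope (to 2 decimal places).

Writing the weighted mean with unknown fraction x of Df-40:
39.95193·x + 42.96656·(1 − x) = 40.8907
(39.95193 − 42.96656)·x = 40.8907 − 42.96656
x = -2.07586 / -3.01463 = 0.68860 → 68.86% Df-40, 31.14% Df-43.

Df-40: 68.86%, Df-43: 31.14%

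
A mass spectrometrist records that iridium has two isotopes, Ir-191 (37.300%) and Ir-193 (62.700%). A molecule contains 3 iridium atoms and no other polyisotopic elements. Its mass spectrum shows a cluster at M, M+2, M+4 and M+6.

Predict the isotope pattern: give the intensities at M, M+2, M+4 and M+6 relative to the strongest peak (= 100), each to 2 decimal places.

Each Ir atom is independently Ir-191 (p = 0.37300) or Ir-193 (q = 0.62700); the cluster is the binomial expansion (p + q)^3.
P(M) = 0.37300^3 = 0.051895
P(M+2) = 3 × 0.37300^2 × 0.62700^1 = 0.261702
P(M+4) = 3 × 0.37300^1 × 0.62700^2 = 0.439911
P(M+6) = 0.62700^3 = 0.246492
The M+4 peak is largest (0.439911); scaling to 100 gives 11.80 : 59.49 : 100.00 : 56.03.

11.80 : 59.49 : 100.00 : 56.03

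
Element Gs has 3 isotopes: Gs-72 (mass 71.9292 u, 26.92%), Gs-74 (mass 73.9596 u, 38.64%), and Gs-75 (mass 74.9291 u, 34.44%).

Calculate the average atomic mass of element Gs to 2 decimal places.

73.75 u

Average mass = Σ (abundance × isotope mass) = 0.2692 × 71.9292 + 0.3864 × 73.9596 + 0.3444 × 74.9291
= 19.36334 + 28.57799 + 25.80558 = 73.74691 u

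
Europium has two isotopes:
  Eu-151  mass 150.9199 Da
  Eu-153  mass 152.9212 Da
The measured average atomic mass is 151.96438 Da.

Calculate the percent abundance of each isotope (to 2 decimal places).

Writing the weighted mean with unknown fraction x of Eu-151:
150.9199·x + 152.9212·(1 − x) = 151.96438
(150.9199 − 152.9212)·x = 151.96438 − 152.9212
x = -0.95682 / -2.0013 = 0.47810 → 47.81% Eu-151, 52.19% Eu-153.

Eu-151: 47.81%, Eu-153: 52.19%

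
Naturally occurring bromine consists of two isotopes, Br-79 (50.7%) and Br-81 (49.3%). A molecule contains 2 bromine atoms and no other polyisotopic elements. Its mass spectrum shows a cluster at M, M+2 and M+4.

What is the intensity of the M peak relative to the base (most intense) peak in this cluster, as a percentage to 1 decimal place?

51.4%

Binomial terms of (0.507 + 0.493)^2: M 0.2570, M+2 0.4999, M+4 0.2430 → M+2 is the base peak.
P(M+2) = C(2,1) × 0.507^1 × 0.493^1 = 2 × 0.5070 × 0.4930 = 0.499902 (base)
P(M) = C(2,0) × 0.507^2 × 0.493^0 = 1 × 0.257049 × 1.0000 = 0.257049
Relative intensity = 0.257049 / 0.499902 × 100 = 51.4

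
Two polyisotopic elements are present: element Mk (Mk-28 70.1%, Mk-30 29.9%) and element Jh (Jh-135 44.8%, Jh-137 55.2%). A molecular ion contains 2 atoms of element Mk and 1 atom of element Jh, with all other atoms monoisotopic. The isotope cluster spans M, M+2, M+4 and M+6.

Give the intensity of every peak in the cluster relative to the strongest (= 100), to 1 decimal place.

48.0 : 100.0 : 59.1 : 10.8

Element Mk pattern (n=2): 0.491401 : 0.419198 : 0.089401
Element Jh pattern (n=1): 0.4480 : 0.5520
Convolve the two distributions (both contribute in 2-u steps):
  M: 0.491401×0.4480 = 0.220148
  M+2: 0.491401×0.5520 + 0.419198×0.4480 = 0.459054
  M+4: 0.419198×0.5520 + 0.089401×0.4480 = 0.271449
  M+6: 0.089401×0.5520 = 0.049349
Scale to base peak (0.459054) = 100: 48.0 : 100.0 : 59.1 : 10.8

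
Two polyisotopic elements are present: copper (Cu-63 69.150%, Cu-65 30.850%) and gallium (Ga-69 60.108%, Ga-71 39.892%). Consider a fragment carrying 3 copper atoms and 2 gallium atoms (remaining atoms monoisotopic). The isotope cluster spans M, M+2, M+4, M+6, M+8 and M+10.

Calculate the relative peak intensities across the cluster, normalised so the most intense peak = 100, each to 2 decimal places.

Copper pattern (n=3): 0.33065611 : 0.44254842 : 0.19743483 : 0.02936064
Gallium pattern (n=2): 0.36129717 : 0.47956567 : 0.15913717
Convolve the two distributions (both contribute in 2-u steps):
  M: 0.33065611×0.36129717 = 0.119465
  M+2: 0.33065611×0.47956567 + 0.44254842×0.36129717 = 0.318463
  M+4: 0.33065611×0.15913717 + 0.44254842×0.47956567 + 0.19743483×0.36129717 = 0.336183
  M+6: 0.44254842×0.15913717 + 0.19743483×0.47956567 + 0.02936064×0.36129717 = 0.175717
  M+8: 0.19743483×0.15913717 + 0.02936064×0.47956567 = 0.045500
  M+10: 0.02936064×0.15913717 = 0.004672
Scale to base peak (0.336183) = 100: 35.54 : 94.73 : 100.00 : 52.27 : 13.53 : 1.39

35.54 : 94.73 : 100.00 : 52.27 : 13.53 : 1.39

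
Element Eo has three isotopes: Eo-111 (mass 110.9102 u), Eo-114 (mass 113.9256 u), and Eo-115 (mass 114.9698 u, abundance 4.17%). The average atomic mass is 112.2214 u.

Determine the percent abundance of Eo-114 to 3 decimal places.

Let x and y be the fractions of Eo-111 and Eo-114. Then x + y = 1 − 0.0417 = 0.9583 and 110.9102x + 113.9256y = 112.2214 − 0.0417×114.9698 = 107.42715934.
Substituting: 110.9102x + 113.9256(0.9583 − x) = 107.42715934
(110.9102 − 113.9256)x = -1.74774314  ⇒  x = 0.57961, y = 0.37869
Eo-111: 57.961%, Eo-114: 37.869%.

37.869%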